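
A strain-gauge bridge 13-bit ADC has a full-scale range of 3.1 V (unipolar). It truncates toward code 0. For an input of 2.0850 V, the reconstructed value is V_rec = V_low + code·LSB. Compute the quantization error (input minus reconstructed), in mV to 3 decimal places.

One LSB is 3.1 V / 8192 = 378.42 µV.
Scaled input = 5509.7806 LSBs, so code = 5509.
Reconstructed: 2.0847046 V.
Error = 2.0850 − 2.0847046 = 0.00029541 V = 0.295 mV.

0.295 mV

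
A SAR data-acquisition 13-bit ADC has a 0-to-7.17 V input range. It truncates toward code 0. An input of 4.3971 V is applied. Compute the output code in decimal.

code 5023

With 8192 levels over 7.17 V, one step is 0.875 mV.
(V_in − V_low)/LSB = (4.3971 − 0) / 0.000875244 = 5023.855.
Floor → code 5023.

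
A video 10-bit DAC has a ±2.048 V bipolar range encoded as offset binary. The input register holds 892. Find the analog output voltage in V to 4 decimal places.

LSB = 4.096 V / 2^10 = 4.000 mV.
V_out = (−2.048) + 892 × 0.004 V = 1.52 V.

1.5200 V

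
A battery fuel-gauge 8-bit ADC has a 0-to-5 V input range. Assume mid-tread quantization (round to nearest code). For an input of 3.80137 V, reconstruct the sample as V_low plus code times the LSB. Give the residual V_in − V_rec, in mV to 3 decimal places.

-7.224 mV

LSB = 5/2^8 = 19.531 mV.
(V_in − V_low)/LSB = (3.80137 − 0)/0.0195312 = 194.6301 → code 195 (round).
V_rec = 0 + 195·0.0195312 = 3.8085938 V.
V_in − V_rec = -0.00722375 V = -7.224 mV.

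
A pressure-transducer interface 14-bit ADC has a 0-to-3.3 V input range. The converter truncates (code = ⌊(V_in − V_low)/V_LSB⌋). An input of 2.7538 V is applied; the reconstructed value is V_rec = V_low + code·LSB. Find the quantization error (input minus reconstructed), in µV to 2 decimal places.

40.23 µV

LSB = 3.3/2^14 = 201.42 µV.
(V_in − V_low)/LSB = (2.7538 − 0)/0.000201416 = 13672.1998 → code 13672 (floor).
Code 13672 maps back to 0 + 13672×0.000201416 V = 2.7537598 V.
V_in − V_rec = 4.02344e-05 V = 40.23 µV.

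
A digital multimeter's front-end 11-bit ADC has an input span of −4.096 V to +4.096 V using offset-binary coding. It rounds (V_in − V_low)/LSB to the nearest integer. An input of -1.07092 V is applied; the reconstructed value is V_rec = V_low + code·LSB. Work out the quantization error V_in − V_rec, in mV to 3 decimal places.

One LSB is 8.192 V / 2048 = 4.000 mV.
(-1.07092 − (−4.096))/0.004 = 756.2700; round gives code 756.
V_rec = (−4.096) + 756·0.004 = -1.072 V.
V_in − V_rec = 0.00108 V = 1.080 mV.

1.080 mV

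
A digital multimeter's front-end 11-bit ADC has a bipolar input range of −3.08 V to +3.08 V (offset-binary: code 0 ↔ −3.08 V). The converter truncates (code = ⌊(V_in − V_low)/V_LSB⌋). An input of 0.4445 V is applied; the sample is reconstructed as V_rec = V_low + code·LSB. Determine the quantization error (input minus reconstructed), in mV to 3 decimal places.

2.352 mV

One LSB is 6.16 V / 2048 = 3.008 mV.
(V_in − V_low)/LSB = (0.4445 − (−3.08))/0.00300781 = 1171.7818 → code 1171 (floor).
Code 1171 maps back to (−3.08) + 1171×0.00300781 V = 0.44214844 V.
Error = 0.4445 − 0.44214844 = 0.00235156 V = 2.352 mV.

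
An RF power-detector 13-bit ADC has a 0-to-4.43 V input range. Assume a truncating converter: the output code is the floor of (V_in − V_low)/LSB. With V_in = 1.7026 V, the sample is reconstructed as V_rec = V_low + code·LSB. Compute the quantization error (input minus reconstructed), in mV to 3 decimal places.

Step size: 4.43 V ÷ 2^13 = 0.541 mV.
(1.7026 − 0)/0.000540771 = 3148.4648; ⌊·⌋ gives code 3148.
Code 3148 maps back to 0 + 3148×0.000540771 V = 1.7023486 V.
V_in − V_rec = 0.000251367 V = 0.251 mV.

0.251 mV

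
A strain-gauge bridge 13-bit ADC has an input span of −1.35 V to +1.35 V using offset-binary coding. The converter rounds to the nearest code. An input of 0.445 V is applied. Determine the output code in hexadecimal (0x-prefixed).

LSB = 2.7 V / 8192 = 329.59 µV.
Input sits at 5446.163 steps above V_low.
So the output code is 5446.
In hexadecimal (0x-prefixed): 0x1546.

code 0x1546 (decimal 5446)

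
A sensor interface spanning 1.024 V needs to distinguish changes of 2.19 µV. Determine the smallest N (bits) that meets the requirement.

19 bits

Number of steps required ≥ 1.024 V / 2.19 µV = 467579.91.
Need 2^N ≥ 467579.91; 2^18 = 262144, 2^19 = 524288.
Minimum N = 19.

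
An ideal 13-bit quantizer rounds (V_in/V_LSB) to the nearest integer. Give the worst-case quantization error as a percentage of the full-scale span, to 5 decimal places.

Rounding → worst-case error = ½ LSB = V_FS/2^14, so 100/16384 = 0.00610352 % of full scale.

0.00610 %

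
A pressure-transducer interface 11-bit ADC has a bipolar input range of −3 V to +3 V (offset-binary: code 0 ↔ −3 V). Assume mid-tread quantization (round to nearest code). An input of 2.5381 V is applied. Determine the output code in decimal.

LSB = 6 V / 2048 = 2.930 mV.
(2.5381 − (−3)) / 0.00292969 = 1890.338 LSBs.
Round → code 1890.

code 1890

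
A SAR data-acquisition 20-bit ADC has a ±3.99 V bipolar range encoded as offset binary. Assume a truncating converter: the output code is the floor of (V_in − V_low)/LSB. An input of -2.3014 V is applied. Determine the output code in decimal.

Full-scale span = 7.98 V; LSB = 7.98/2^20 = 7.61 µV.
Input sits at 221882.886 steps above V_low.
Floor → code 221882.

code 221882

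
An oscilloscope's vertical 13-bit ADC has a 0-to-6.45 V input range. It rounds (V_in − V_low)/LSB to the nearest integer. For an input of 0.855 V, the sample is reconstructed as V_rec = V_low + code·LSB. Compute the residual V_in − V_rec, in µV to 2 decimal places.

One LSB is 6.45 V / 8192 = 0.787 mV.
Scaled input = 1085.9163 LSBs, so code = 1086.
Code 1086 maps back to 0 + 1086×0.000787354 V = 0.85506592 V.
V_in − V_rec = -6.5918e-05 V = -65.92 µV.

-65.92 µV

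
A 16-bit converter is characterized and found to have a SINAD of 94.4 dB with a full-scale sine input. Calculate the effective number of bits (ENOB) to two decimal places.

ENOB = (SINAD − 1.76) / 6.02 = (94.4 − 1.76)/6.02 = 15.389.

15.39 bits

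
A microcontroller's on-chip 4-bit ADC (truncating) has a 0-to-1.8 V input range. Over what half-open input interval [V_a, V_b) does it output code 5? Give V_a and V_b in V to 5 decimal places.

LSB = 1.8/2^4 = 112.500 mV.
V_a = V_low + 5·LSB = 0.5625 V; V_b = V_low + 6·LSB = 0.675 V.

[0.56250 V, 0.67500 V)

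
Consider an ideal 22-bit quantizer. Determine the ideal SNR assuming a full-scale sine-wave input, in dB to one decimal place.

SNR ≈ 6.02·N + 1.76 dB = 6.02·22 + 1.76 = 134.20 dB.

134.2 dB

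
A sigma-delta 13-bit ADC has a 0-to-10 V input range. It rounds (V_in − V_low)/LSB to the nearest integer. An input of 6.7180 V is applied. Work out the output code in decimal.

With 8192 levels over 10 V, one step is 1.221 mV.
Input sits at 5503.386 steps above V_low.
Round → code 5503.

code 5503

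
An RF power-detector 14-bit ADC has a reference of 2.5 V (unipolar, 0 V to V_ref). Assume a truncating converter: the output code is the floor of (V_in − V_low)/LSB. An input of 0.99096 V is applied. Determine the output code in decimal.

code 6494

Full-scale span = 2.5 V; LSB = 2.5/2^14 = 152.59 µV.
Input sits at 6494.355 steps above V_low.
⌊·⌋(6494.355) = 6494.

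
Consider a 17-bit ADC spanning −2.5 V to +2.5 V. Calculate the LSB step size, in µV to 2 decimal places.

38.15 µV

Full-scale span = 5 V.
LSB = 5 / 2^17 = 5 / 131072 = 3.8147e-05 V = 38.15 µV.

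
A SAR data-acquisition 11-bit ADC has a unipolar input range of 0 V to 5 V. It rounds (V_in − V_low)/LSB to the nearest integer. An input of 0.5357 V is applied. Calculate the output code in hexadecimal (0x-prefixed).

With 2048 levels over 5 V, one step is 2.441 mV.
Input sits at 219.423 steps above V_low.
So the output code is 219.
In hexadecimal (0x-prefixed): 0xDB.

code 0xDB (decimal 219)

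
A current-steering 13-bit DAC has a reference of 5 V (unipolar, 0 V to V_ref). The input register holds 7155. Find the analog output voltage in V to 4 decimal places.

LSB = 5 V / 2^13 = 0.610 mV.
V_out = 0 + 7155 × 0.000610352 V = 4.36707 V.

4.3671 V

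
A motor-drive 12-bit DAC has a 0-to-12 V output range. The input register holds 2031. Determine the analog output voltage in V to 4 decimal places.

5.9502 V

LSB = 12 V / 2^12 = 2.930 mV.
V_out = 0 + 2031 × 0.00292969 V = 5.9502 V.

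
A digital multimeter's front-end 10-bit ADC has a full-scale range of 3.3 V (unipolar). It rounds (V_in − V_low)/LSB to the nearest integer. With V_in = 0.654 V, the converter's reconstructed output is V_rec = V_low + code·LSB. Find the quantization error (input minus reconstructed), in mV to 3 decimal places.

LSB = 3.3/2^10 = 3.223 mV.
(0.654 − 0)/0.00322266 = 202.9382; round gives code 203.
Reconstructed: 0.65419922 V.
V_in − V_rec = -0.000199219 V = -0.199 mV.

-0.199 mV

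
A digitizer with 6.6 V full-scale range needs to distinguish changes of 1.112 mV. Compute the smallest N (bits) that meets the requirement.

13 bits

Number of steps required ≥ 6.6 V / 1.112 mV = 5935.25.
Need 2^N ≥ 5935.25; 2^12 = 4096, 2^13 = 8192.
Minimum N = 13.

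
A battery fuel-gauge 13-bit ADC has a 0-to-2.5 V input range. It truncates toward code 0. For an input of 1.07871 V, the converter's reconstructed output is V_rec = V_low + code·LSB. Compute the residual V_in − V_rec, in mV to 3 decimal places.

Step size: 2.5 V ÷ 2^13 = 305.18 µV.
(1.07871 − 0)/0.000305176 = 3534.7169; ⌊·⌋ gives code 3534.
Reconstructed: 1.0784912 V.
V_in − V_rec = 0.000218789 V = 0.219 mV.

0.219 mV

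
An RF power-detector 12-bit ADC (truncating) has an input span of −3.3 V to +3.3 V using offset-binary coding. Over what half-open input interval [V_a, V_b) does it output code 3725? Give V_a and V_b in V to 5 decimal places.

[2.70220 V, 2.70381 V)

LSB = 6.6/2^12 = 1.611 mV.
V_a = V_low + 3725·LSB = 2.7022 V; V_b = V_low + 3726·LSB = 2.70381 V.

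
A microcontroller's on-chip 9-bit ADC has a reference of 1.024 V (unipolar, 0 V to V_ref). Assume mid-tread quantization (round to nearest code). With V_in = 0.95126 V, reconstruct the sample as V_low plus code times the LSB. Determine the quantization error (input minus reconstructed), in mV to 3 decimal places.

-0.740 mV

LSB = 1.024/2^9 = 2.000 mV.
(V_in − V_low)/LSB = (0.95126 − 0)/0.002 = 475.6300 → code 476 (round).
Reconstructed: 0.952 V.
Error = 0.95126 − 0.952 = -0.00074 V = -0.740 mV.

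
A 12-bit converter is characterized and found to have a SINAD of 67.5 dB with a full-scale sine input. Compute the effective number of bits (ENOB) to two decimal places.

10.92 bits

ENOB = (SINAD − 1.76) / 6.02 = (67.5 − 1.76)/6.02 = 10.920.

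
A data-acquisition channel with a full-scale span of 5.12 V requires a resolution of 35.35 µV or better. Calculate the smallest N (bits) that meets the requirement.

Number of steps required ≥ 5.12 V / 35.35 µV = 144837.34.
Need 2^N ≥ 144837.34; 2^17 = 131072, 2^18 = 262144.
Minimum N = 18.

18 bits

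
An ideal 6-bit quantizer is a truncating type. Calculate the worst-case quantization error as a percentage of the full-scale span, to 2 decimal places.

1.56 %

Truncating → worst-case error = 1 LSB = V_FS/2^6, so 100/64 = 1.5625 % of full scale.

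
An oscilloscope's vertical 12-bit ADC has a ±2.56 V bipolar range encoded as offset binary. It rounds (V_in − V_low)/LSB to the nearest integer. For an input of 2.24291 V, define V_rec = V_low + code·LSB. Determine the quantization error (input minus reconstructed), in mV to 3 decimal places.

0.410 mV

LSB = 5.12/2^12 = 1.250 mV.
Scaled input = 3842.3280 LSBs, so code = 3842.
Code 3842 maps back to (−2.56) + 3842×0.00125 V = 2.2425 V.
Error = 2.24291 − 2.2425 = 0.00041 V = 0.410 mV.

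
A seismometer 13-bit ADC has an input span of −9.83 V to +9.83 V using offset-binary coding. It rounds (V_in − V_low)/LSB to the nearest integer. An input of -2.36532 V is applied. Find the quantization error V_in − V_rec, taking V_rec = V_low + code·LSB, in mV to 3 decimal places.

One LSB is 19.66 V / 8192 = 2.400 mV.
(-2.36532 − (−9.83))/0.0023999 = 3110.4099; round gives code 3110.
V_rec = (−9.83) + 3110·0.0023999 = -2.3663037 V.
Error = -2.36532 − (−2.3663037) = 0.000983711 V = 0.984 mV.

0.984 mV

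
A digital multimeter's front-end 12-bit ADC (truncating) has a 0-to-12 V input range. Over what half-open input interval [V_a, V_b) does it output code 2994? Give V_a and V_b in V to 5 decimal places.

LSB = 12/2^12 = 2.930 mV.
V_a = V_low + 2994·LSB = 8.77148 V; V_b = V_low + 2995·LSB = 8.77441 V.

[8.77148 V, 8.77441 V)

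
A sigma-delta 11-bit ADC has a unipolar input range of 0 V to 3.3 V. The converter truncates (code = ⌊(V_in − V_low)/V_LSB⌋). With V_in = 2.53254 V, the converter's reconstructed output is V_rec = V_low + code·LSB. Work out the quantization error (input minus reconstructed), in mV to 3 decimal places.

1.144 mV

LSB = 3.3/2^11 = 1.611 mV.
Scaled input = 1571.7097 LSBs, so code = 1571.
V_rec = 0 + 1571·0.00161133 = 2.5313965 V.
Error = 2.53254 − 2.5313965 = 0.00114352 V = 1.144 mV.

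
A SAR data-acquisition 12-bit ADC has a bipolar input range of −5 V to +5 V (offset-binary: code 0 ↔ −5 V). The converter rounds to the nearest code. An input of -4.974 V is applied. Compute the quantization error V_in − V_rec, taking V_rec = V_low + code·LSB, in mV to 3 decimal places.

-0.855 mV

One LSB is 10 V / 4096 = 2.441 mV.
Scaled input = 10.6496 LSBs, so code = 11.
Code 11 maps back to (−5) + 11×0.00244141 V = -4.9731445 V.
Error = -4.974 − (−4.9731445) = -0.000855469 V = -0.855 mV.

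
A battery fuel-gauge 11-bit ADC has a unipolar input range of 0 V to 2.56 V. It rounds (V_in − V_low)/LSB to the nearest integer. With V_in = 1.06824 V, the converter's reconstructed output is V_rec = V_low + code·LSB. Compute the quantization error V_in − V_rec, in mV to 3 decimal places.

-0.510 mV

LSB = 2.56/2^11 = 1.250 mV.
Scaled input = 854.5920 LSBs, so code = 855.
Code 855 maps back to 0 + 855×0.00125 V = 1.06875 V.
V_in − V_rec = -0.00051 V = -0.510 mV.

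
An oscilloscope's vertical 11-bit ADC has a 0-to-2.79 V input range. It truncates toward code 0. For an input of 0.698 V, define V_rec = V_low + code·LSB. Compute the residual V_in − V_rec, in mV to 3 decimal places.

0.500 mV

One LSB is 2.79 V / 2048 = 1.362 mV.
(V_in − V_low)/LSB = (0.698 − 0)/0.0013623 = 512.3670 → code 512 (floor).
Code 512 maps back to 0 + 512×0.0013623 V = 0.6975 V.
Error = 0.698 − 0.6975 = 0.0005 V = 0.500 mV.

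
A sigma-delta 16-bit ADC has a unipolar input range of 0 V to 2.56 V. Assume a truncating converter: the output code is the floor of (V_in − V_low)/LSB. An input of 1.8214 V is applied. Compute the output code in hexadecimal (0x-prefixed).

code 0xB623 (decimal 46627)

LSB = 2.56 V / 65536 = 39.06 µV.
(V_in − V_low)/LSB = (1.8214 − 0) / 3.90625e-05 = 46627.840.
So the output code is 46627.
In hexadecimal (0x-prefixed): 0xB623.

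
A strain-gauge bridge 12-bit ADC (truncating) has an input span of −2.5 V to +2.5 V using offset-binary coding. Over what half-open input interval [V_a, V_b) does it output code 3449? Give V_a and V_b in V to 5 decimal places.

[1.71021 V, 1.71143 V)

LSB = 5/2^12 = 1.221 mV.
V_a = V_low + 3449·LSB = 1.71021 V; V_b = V_low + 3450·LSB = 1.71143 V.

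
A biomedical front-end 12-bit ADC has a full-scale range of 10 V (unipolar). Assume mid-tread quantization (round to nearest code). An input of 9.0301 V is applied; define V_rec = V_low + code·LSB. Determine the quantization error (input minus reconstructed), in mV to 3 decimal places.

LSB = 10/2^12 = 2.441 mV.
(9.0301 − 0)/0.00244141 = 3698.7290; round gives code 3699.
V_rec = 0 + 3699·0.00244141 = 9.0307617 V.
Error = 9.0301 − 9.0307617 = -0.000661719 V = -0.662 mV.

-0.662 mV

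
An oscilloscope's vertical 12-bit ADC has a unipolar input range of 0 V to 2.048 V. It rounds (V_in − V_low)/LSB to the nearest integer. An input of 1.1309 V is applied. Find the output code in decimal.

With 4096 levels over 2.048 V, one step is 0.500 mV.
Input sits at 2261.800 steps above V_low.
So the output code is 2262.

code 2262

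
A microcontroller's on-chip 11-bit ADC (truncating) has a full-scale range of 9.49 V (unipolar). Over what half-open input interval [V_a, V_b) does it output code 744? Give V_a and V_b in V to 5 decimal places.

LSB = 9.49/2^11 = 4.634 mV.
V_a = V_low + 744·LSB = 3.44754 V; V_b = V_low + 745·LSB = 3.45217 V.

[3.44754 V, 3.45217 V)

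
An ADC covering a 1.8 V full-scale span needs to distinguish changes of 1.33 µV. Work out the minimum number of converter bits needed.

Number of steps required ≥ 1.8 V / 1.33 µV = 1353383.46.
Need 2^N ≥ 1353383.46; 2^20 = 1048576, 2^21 = 2097152.
Minimum N = 21.

21 bits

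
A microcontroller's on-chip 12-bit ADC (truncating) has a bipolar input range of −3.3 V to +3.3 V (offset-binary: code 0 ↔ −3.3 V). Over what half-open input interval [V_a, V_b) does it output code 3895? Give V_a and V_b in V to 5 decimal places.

LSB = 6.6/2^12 = 1.611 mV.
V_a = V_low + 3895·LSB = 2.97612 V; V_b = V_low + 3896·LSB = 2.97773 V.

[2.97612 V, 2.97773 V)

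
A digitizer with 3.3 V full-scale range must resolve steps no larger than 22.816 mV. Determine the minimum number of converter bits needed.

8 bits

Number of steps required ≥ 3.3 V / 22.816 mV = 144.64.
Need 2^N ≥ 144.64; 2^7 = 128, 2^8 = 256.
Minimum N = 8.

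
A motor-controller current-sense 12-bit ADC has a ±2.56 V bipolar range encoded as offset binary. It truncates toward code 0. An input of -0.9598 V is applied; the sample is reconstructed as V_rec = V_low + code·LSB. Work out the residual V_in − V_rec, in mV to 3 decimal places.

Step size: 5.12 V ÷ 2^12 = 1.250 mV.
(-0.9598 − (−2.56))/0.00125 = 1280.1600; ⌊·⌋ gives code 1280.
Code 1280 maps back to (−2.56) + 1280×0.00125 V = -0.96 V.
V_in − V_rec = 0.0002 V = 0.200 mV.

0.200 mV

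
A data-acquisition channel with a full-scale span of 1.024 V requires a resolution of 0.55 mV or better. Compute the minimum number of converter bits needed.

Number of steps required ≥ 1.024 V / 0.55 mV = 1861.82.
Need 2^N ≥ 1861.82; 2^10 = 1024, 2^11 = 2048.
Minimum N = 11.

11 bits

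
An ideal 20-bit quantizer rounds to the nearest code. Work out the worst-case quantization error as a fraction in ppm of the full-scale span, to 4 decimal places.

0.4768 ppm

Rounding → worst-case error = ½ LSB = V_FS/2^21, so 1e+06/2097152 = 0.476837 ppm of full scale.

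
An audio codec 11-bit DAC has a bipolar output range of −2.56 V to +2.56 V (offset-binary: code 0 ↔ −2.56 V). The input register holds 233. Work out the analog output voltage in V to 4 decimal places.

-1.9775 V

LSB = 5.12 V / 2^11 = 2.500 mV.
V_out = (−2.56) + 233 × 0.0025 V = -1.9775 V.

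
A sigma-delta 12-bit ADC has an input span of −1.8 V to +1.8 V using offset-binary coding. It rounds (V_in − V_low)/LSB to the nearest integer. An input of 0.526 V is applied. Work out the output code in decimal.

With 4096 levels over 3.6 V, one step is 0.879 mV.
Input sits at 2646.471 steps above V_low.
So the output code is 2646.

code 2646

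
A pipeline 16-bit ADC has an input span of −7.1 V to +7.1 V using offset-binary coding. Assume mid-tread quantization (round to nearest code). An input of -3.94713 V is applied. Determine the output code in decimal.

code 14551

With 65536 levels over 14.2 V, one step is 216.67 µV.
Input sits at 14551.161 steps above V_low.
So the output code is 14551.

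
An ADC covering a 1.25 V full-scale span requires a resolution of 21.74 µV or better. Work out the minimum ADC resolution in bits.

Number of steps required ≥ 1.25 V / 21.74 µV = 57497.70.
Need 2^N ≥ 57497.70; 2^15 = 32768, 2^16 = 65536.
Minimum N = 16.

16 bits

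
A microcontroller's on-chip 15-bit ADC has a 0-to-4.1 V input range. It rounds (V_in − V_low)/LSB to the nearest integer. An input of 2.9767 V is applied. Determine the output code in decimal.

code 23790

With 32768 levels over 4.1 V, one step is 125.12 µV.
Input sits at 23790.367 steps above V_low.
Round → code 23790.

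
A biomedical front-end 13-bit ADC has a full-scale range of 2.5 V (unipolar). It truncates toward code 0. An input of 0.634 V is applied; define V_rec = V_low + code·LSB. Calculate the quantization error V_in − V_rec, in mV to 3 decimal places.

0.150 mV

One LSB is 2.5 V / 8192 = 305.18 µV.
Scaled input = 2077.4912 LSBs, so code = 2077.
Code 2077 maps back to 0 + 2077×0.000305176 V = 0.6338501 V.
Difference: 0.000149902 V → 0.150 mV.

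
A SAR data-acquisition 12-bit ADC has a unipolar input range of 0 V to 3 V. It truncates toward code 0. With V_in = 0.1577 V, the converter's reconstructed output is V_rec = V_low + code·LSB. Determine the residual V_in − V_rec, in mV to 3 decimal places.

One LSB is 3 V / 4096 = 0.732 mV.
(V_in − V_low)/LSB = (0.1577 − 0)/0.000732422 = 215.3131 → code 215 (floor).
V_rec = 0 + 215·0.000732422 = 0.1574707 V.
V_in − V_rec = 0.000229297 V = 0.229 mV.

0.229 mV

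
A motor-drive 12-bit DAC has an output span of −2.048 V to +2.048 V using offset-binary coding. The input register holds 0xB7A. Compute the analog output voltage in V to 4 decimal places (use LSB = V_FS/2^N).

LSB = 4.096 V / 2^12 = 1.000 mV.
Code 0xB7A = 2938 decimal.
V_out = (−2.048) + 2938 × 0.001 V = 0.89 V.

0.8900 V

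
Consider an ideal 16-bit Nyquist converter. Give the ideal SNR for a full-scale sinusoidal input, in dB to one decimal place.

SNR ≈ 6.02·N + 1.76 dB = 6.02·16 + 1.76 = 98.08 dB.

98.1 dB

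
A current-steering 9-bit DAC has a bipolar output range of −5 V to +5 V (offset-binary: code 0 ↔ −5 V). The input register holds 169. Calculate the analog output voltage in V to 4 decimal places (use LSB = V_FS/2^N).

-1.6992 V

LSB = 10 V / 2^9 = 19.531 mV.
V_out = (−5) + 169 × 0.0195312 V = -1.69922 V.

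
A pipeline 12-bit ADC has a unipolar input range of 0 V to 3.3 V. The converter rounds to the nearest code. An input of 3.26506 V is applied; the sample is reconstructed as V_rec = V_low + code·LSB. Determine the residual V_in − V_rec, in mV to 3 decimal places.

-0.296 mV

LSB = 3.3/2^12 = 0.806 mV.
Scaled input = 4052.6320 LSBs, so code = 4053.
V_rec = 0 + 4053·0.000805664 = 3.2653564 V.
Difference: -0.000296445 V → -0.296 mV.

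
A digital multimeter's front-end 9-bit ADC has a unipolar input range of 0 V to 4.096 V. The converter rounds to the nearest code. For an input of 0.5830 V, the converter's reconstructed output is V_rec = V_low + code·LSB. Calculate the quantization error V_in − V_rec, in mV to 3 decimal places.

Step size: 4.096 V ÷ 2^9 = 8.000 mV.
(0.5830 − 0)/0.008 = 72.8750; round gives code 73.
V_rec = 0 + 73·0.008 = 0.584 V.
V_in − V_rec = -0.001 V = -1.000 mV.

-1.000 mV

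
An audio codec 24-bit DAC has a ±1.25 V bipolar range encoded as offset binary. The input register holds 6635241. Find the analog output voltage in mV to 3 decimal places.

LSB = 2.5 V / 2^24 = 0.15 µV.
V_out = (−1.25) + 6635241 × 1.49012e-07 V = -0.261272 V.
= -261.272 mV.

-261.272 mV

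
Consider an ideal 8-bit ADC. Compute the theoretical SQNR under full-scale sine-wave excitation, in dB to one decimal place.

SNR ≈ 6.02·N + 1.76 dB = 6.02·8 + 1.76 = 49.92 dB.

49.9 dB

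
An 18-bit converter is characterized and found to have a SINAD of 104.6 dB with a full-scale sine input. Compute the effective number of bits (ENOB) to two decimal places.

ENOB = (SINAD − 1.76) / 6.02 = (104.6 − 1.76)/6.02 = 17.083.

17.08 bits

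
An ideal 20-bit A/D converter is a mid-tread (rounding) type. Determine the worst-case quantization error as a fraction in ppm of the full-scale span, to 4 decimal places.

0.4768 ppm

Rounding → worst-case error = ½ LSB = V_FS/2^21, so 1e+06/2097152 = 0.476837 ppm of full scale.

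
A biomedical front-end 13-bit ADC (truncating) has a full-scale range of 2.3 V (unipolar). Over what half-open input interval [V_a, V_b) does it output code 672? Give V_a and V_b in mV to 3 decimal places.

LSB = 2.3/2^13 = 280.76 µV.
V_a = V_low + 672·LSB = 0.188672 V; V_b = V_low + 673·LSB = 0.188953 V.

[188.672 mV, 188.953 mV)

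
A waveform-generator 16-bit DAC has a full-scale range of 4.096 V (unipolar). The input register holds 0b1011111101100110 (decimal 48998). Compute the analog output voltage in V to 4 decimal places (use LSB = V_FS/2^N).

3.0624 V

LSB = 4.096 V / 2^16 = 62.50 µV.
Code 0b1011111101100110 = 48998 decimal.
V_out = 0 + 48998 × 6.25e-05 V = 3.06237 V.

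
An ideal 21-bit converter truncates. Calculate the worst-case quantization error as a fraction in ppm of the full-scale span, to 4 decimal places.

0.4768 ppm

Truncating → worst-case error = 1 LSB = V_FS/2^21, so 1e+06/2097152 = 0.476837 ppm of full scale.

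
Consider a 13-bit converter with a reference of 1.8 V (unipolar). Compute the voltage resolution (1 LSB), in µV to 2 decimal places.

219.73 µV

Full-scale span = 1.8 V.
LSB = 1.8 / 2^13 = 1.8 / 8192 = 0.000219727 V = 219.73 µV.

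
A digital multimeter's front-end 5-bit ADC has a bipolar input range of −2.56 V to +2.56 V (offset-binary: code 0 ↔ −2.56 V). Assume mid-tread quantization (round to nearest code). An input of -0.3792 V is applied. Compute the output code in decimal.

LSB = 5.12 V / 32 = 160.000 mV.
Input sits at 13.630 steps above V_low.
round(13.630) = 14.

code 14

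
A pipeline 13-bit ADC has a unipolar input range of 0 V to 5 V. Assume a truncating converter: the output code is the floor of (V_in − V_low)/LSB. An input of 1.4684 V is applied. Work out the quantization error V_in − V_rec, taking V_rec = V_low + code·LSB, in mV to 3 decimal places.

0.504 mV

One LSB is 5 V / 8192 = 0.610 mV.
(1.4684 − 0)/0.000610352 = 2405.8266; ⌊·⌋ gives code 2405.
V_rec = 0 + 2405·0.000610352 = 1.4678955 V.
Error = 1.4684 − 1.4678955 = 0.000504492 V = 0.504 mV.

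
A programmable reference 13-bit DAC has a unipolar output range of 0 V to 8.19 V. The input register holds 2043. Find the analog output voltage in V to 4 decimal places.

LSB = 8.19 V / 2^13 = 1.000 mV.
V_out = 0 + 2043 × 0.000999756 V = 2.0425 V.

2.0425 V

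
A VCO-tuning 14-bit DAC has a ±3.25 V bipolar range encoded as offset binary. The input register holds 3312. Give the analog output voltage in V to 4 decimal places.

LSB = 6.5 V / 2^14 = 396.73 µV.
V_out = (−3.25) + 3312 × 0.000396729 V = -1.93604 V.

-1.9360 V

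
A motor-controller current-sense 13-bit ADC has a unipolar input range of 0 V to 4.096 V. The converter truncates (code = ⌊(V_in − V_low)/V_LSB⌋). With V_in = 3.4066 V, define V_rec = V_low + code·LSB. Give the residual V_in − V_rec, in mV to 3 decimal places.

LSB = 4.096/2^13 = 0.500 mV.
(V_in − V_low)/LSB = (3.4066 − 0)/0.0005 = 6813.2000 → code 6813 (floor).
Code 6813 maps back to 0 + 6813×0.0005 V = 3.4065 V.
V_in − V_rec = 0.0001 V = 0.100 mV.

0.100 mV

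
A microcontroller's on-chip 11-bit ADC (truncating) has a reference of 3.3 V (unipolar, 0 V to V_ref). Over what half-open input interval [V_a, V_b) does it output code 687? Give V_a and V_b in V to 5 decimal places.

[1.10698 V, 1.10859 V)

LSB = 3.3/2^11 = 1.611 mV.
V_a = V_low + 687·LSB = 1.10698 V; V_b = V_low + 688·LSB = 1.10859 V.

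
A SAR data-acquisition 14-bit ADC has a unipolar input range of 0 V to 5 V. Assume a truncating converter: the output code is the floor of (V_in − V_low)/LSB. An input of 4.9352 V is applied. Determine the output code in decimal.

code 16171

Full-scale span = 5 V; LSB = 5/2^14 = 305.18 µV.
(V_in − V_low)/LSB = (4.9352 − 0) / 0.000305176 = 16171.663.
Floor → code 16171.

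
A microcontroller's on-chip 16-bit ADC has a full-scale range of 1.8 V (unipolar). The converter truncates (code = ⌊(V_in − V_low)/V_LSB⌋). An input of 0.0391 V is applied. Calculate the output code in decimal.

code 1423

With 65536 levels over 1.8 V, one step is 27.47 µV.
Input sits at 1423.588 steps above V_low.
So the output code is 1423.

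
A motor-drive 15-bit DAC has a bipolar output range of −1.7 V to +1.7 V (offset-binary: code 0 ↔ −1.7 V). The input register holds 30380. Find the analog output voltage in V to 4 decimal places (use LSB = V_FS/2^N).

1.4522 V

LSB = 3.4 V / 2^15 = 103.76 µV.
V_out = (−1.7) + 30380 × 0.00010376 V = 1.45222 V.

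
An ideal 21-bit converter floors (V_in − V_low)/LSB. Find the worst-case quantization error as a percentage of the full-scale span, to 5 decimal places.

Truncating → worst-case error = 1 LSB = V_FS/2^21, so 100/2097152 = 4.76837e-05 % of full scale.

0.00005 %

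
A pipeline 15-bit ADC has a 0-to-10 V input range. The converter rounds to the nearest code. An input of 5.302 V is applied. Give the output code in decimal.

code 17374

With 32768 levels over 10 V, one step is 305.18 µV.
(V_in − V_low)/LSB = (5.302 − 0) / 0.000305176 = 17373.594.
So the output code is 17374.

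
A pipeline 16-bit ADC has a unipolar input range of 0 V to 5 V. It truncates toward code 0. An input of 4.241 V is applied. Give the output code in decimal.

code 55587

With 65536 levels over 5 V, one step is 76.29 µV.
(V_in − V_low)/LSB = (4.241 − 0) / 7.62939e-05 = 55587.635.
Floor → code 55587.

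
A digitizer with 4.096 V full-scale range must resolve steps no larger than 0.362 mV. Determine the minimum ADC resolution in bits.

14 bits

Number of steps required ≥ 4.096 V / 0.362 mV = 11314.92.
Need 2^N ≥ 11314.92; 2^13 = 8192, 2^14 = 16384.
Minimum N = 14.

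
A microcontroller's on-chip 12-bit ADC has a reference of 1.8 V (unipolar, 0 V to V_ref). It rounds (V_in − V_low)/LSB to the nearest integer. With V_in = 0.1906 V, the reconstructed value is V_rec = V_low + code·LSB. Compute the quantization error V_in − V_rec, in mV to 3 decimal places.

-0.123 mV

Step size: 1.8 V ÷ 2^12 = 439.45 µV.
Scaled input = 433.7209 LSBs, so code = 434.
Code 434 maps back to 0 + 434×0.000439453 V = 0.19072266 V.
V_in − V_rec = -0.000122656 V = -0.123 mV.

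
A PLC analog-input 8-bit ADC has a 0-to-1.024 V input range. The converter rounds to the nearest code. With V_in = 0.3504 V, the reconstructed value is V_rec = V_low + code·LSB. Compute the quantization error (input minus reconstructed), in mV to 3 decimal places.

One LSB is 1.024 V / 256 = 4.000 mV.
Scaled input = 87.6000 LSBs, so code = 88.
V_rec = 0 + 88·0.004 = 0.352 V.
Error = 0.3504 − 0.352 = -0.0016 V = -1.600 mV.

-1.600 mV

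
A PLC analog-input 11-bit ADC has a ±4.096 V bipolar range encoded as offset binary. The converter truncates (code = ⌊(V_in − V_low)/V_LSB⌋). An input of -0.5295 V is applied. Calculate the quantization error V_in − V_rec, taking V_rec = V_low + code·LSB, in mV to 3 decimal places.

2.500 mV

One LSB is 8.192 V / 2048 = 4.000 mV.
(-0.5295 − (−4.096))/0.004 = 891.6250; ⌊·⌋ gives code 891.
Reconstructed: -0.532 V.
Error = -0.5295 − (−0.532) = 0.0025 V = 2.500 mV.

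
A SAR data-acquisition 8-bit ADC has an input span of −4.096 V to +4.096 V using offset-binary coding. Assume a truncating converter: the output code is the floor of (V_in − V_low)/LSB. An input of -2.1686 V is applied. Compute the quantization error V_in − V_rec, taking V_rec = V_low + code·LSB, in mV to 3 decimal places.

Step size: 8.192 V ÷ 2^8 = 32.000 mV.
(-2.1686 − (−4.096))/0.032 = 60.2313; ⌊·⌋ gives code 60.
Reconstructed: -2.176 V.
Error = -2.1686 − (−2.176) = 0.0074 V = 7.400 mV.

7.400 mV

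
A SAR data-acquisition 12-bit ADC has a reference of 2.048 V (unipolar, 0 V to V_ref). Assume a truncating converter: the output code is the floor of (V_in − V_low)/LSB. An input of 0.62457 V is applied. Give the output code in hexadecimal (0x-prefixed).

code 0x4E1 (decimal 1249)

With 4096 levels over 2.048 V, one step is 0.500 mV.
Input sits at 1249.140 steps above V_low.
⌊·⌋(1249.140) = 1249.
In hexadecimal (0x-prefixed): 0x4E1.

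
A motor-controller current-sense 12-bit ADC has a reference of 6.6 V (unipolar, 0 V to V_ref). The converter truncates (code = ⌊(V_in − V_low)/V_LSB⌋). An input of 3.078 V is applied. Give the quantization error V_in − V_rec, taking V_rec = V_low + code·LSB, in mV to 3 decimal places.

0.363 mV

LSB = 6.6/2^12 = 1.611 mV.
(3.078 − 0)/0.00161133 = 1910.2255; ⌊·⌋ gives code 1910.
V_rec = 0 + 1910·0.00161133 = 3.0776367 V.
Difference: 0.000363281 V → 0.363 mV.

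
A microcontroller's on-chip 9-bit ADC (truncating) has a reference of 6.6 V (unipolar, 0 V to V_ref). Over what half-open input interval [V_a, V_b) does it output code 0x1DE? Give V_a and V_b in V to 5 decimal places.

[6.16172 V, 6.17461 V)

LSB = 6.6/2^9 = 12.891 mV.
Code 0x1DE = 478 decimal.
V_a = V_low + 478·LSB = 6.16172 V; V_b = V_low + 479·LSB = 6.17461 V.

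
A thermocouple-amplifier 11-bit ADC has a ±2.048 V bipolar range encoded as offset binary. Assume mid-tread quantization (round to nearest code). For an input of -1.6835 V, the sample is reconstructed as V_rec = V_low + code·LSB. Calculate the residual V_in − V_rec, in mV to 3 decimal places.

0.500 mV

Step size: 4.096 V ÷ 2^11 = 2.000 mV.
(V_in − V_low)/LSB = (-1.6835 − (−2.048))/0.002 = 182.2500 → code 182 (round).
V_rec = (−2.048) + 182·0.002 = -1.684 V.
Error = -1.6835 − (−1.684) = 0.0005 V = 0.500 mV.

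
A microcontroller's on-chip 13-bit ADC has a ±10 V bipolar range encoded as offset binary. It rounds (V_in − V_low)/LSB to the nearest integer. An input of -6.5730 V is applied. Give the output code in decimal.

Full-scale span = 20 V; LSB = 20/2^13 = 2.441 mV.
Input sits at 1403.699 steps above V_low.
round(1403.699) = 1404.

code 1404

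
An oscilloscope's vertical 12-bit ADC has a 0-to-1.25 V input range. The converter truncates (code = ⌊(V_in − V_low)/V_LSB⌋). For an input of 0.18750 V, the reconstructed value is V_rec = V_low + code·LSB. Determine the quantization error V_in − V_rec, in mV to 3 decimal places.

0.122 mV

One LSB is 1.25 V / 4096 = 305.18 µV.
(V_in − V_low)/LSB = (0.18750 − 0)/0.000305176 = 614.4000 → code 614 (floor).
Reconstructed: 0.18737793 V.
Error = 0.18750 − 0.18737793 = 0.00012207 V = 0.122 mV.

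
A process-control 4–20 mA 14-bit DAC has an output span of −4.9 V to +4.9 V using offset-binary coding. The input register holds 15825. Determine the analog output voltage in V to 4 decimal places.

LSB = 9.8 V / 2^14 = 0.598 mV.
V_out = (−4.9) + 15825 × 0.000598145 V = 4.56564 V.

4.5656 V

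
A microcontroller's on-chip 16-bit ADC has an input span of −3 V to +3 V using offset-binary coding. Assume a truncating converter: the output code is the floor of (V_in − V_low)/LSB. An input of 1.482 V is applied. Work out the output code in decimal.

code 48955

With 65536 levels over 6 V, one step is 91.55 µV.
(V_in − V_low)/LSB = (1.482 − (−3)) / 9.15527e-05 = 48955.392.
Floor → code 48955.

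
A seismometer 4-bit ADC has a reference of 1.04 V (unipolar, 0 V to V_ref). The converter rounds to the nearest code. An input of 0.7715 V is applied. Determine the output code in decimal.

With 16 levels over 1.04 V, one step is 65.000 mV.
(V_in − V_low)/LSB = (0.7715 − 0) / 0.065 = 11.869.
So the output code is 12.

code 12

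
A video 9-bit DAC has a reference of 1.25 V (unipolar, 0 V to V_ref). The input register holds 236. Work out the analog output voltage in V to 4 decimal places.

0.5762 V

LSB = 1.25 V / 2^9 = 2.441 mV.
V_out = 0 + 236 × 0.00244141 V = 0.576172 V.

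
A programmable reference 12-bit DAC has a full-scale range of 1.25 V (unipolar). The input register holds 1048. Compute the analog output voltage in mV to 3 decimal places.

319.824 mV

LSB = 1.25 V / 2^12 = 305.18 µV.
V_out = 0 + 1048 × 0.000305176 V = 0.319824 V.
= 319.824 mV.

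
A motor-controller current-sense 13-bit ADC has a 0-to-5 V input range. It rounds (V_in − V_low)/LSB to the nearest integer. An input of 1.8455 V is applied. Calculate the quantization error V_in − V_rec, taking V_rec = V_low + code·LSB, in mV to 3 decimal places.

Step size: 5 V ÷ 2^13 = 0.610 mV.
(1.8455 − 0)/0.000610352 = 3023.6672; round gives code 3024.
Reconstructed: 1.8457031 V.
Difference: -0.000203125 V → -0.203 mV.

-0.203 mV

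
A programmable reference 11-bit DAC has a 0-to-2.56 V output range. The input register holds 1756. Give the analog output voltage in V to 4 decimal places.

LSB = 2.56 V / 2^11 = 1.250 mV.
V_out = 0 + 1756 × 0.00125 V = 2.195 V.

2.1950 V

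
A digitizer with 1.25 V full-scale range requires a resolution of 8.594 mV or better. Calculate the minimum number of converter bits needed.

8 bits

Number of steps required ≥ 1.25 V / 8.594 mV = 145.45.
Need 2^N ≥ 145.45; 2^7 = 128, 2^8 = 256.
Minimum N = 8.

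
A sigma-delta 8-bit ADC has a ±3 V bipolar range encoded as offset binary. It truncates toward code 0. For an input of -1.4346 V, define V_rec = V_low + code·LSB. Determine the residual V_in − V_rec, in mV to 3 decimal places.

One LSB is 6 V / 256 = 23.438 mV.
Scaled input = 66.7904 LSBs, so code = 66.
V_rec = (−3) + 66·0.0234375 = -1.453125 V.
Difference: 0.018525 V → 18.525 mV.

18.525 mV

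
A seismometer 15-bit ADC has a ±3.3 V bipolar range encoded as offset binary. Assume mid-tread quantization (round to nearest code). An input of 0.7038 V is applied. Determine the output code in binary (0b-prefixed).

LSB = 6.6 V / 32768 = 201.42 µV.
Input sits at 19878.260 steps above V_low.
Round → code 19878.
In binary (0b-prefixed): 0b100110110100110.

code 0b100110110100110 (decimal 19878)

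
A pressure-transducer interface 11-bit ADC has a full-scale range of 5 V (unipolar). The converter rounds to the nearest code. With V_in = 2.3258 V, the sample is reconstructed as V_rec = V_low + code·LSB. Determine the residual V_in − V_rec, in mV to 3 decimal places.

-0.860 mV

One LSB is 5 V / 2048 = 2.441 mV.
Scaled input = 952.6477 LSBs, so code = 953.
Reconstructed: 2.3266602 V.
Error = 2.3258 − 2.3266602 = -0.000860156 V = -0.860 mV.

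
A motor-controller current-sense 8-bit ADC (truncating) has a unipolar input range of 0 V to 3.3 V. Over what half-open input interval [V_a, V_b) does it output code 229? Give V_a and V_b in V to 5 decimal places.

LSB = 3.3/2^8 = 12.891 mV.
V_a = V_low + 229·LSB = 2.95195 V; V_b = V_low + 230·LSB = 2.96484 V.

[2.95195 V, 2.96484 V)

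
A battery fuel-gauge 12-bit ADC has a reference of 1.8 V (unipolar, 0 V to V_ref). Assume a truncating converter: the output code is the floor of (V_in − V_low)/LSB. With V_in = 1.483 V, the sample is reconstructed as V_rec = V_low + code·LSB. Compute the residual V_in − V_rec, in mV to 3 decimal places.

0.285 mV

Step size: 1.8 V ÷ 2^12 = 439.45 µV.
(1.483 − 0)/0.000439453 = 3374.6489; ⌊·⌋ gives code 3374.
Code 3374 maps back to 0 + 3374×0.000439453 V = 1.4827148 V.
Error = 1.483 − 1.4827148 = 0.000285156 V = 0.285 mV.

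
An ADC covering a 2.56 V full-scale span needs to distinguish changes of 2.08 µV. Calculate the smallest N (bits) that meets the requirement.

Number of steps required ≥ 2.56 V / 2.08 µV = 1230769.23.
Need 2^N ≥ 1230769.23; 2^20 = 1048576, 2^21 = 2097152.
Minimum N = 21.

21 bits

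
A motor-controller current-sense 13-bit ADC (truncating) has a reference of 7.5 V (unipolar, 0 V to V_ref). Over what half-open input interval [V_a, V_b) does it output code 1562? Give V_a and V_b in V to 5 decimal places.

LSB = 7.5/2^13 = 0.916 mV.
V_a = V_low + 1562·LSB = 1.43005 V; V_b = V_low + 1563·LSB = 1.43097 V.

[1.43005 V, 1.43097 V)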